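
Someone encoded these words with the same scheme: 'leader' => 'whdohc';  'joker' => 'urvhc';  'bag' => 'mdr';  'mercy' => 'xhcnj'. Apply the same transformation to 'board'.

mrdco

Vowels shift forward by 3 and consonants shift forward by 11.
For board: b(cons)+11=m, o(vowel)+3=r, a(vowel)+3=d, r(cons)+11=c, d(cons)+11=o.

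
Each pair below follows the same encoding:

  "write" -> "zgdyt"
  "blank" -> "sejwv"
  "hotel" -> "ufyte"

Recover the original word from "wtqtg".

w(22)→z(25) and r(17)→g(6) fit y≡9x+9 (mod 26); the inverse of 9 mod 26 is 3. This is an affine cipher: with a=0,…,z=25, each position x becomes (9x+9) mod 26.
Decoding wtqtg: w(22)→3·(22−9)≡13=n; t(19)→3·(19−9)≡4=e; q(16)→3·(16−9)≡21=v; t(19)→3·(19−9)≡4=e; g(6)→3·(6−9)≡17=r (all mod 26).

never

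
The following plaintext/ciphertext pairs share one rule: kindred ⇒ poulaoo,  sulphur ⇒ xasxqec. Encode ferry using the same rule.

In kindred: k→p is +5, i→o is +6, n→u is +7, d→l is +8 — the shift increases by 1 each position. Letter i (0-indexed) is shifted by i+5, so successive shifts are 5, 6, 7, ….
Applying it to ferry: f+5=k, e+6=k, r+7=y, r+8=z, y+9=h.

kkyzh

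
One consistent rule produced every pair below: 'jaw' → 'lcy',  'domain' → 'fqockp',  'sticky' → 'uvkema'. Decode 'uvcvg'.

Compare letters: j→l is +2, a→c is +2, w→y is +2 — a constant shift. This is a Caesar cipher with shift 2.
Decoding uvcvg: u−2=s, v−2=t, c−2=a, v−2=t, g−2=e.

state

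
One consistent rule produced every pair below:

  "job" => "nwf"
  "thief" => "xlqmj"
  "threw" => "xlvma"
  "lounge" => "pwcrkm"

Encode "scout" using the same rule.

wgwcx

Two shifts are in play — +8 for a/e/i/o/u, +4 for every other letter.
Applying it to scout: s(cons)+4=w, c(cons)+4=g, o(vowel)+8=w, u(vowel)+8=c, t(cons)+4=x.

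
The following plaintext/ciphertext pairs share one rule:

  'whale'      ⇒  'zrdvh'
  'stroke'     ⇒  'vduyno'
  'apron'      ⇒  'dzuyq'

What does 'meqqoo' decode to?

Shifts by position in whale: pos 0: w→z (+3), pos 1: h→r (+10), pos 2: a→d (+3), pos 3: l→v (+10) — repeating every 2. A repeating key of period 2 is used — shifts +3, +10 over and over.
Undoing it on meqqoo: m−3=j, e−10=u, q−3=n, q−10=g, o−3=l, o−10=e.

jungle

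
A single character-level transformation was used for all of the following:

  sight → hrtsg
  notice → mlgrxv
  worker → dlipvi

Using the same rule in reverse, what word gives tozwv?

glade

Each pair mirrors across the alphabet (s↔h, i↔r, g↔t): positions sum to 25. Letters are reflected about the middle of the alphabet (position → 25−position): Atbash.
Decoding tozwv: t↔g, o↔l, z↔a, w↔d, v↔e.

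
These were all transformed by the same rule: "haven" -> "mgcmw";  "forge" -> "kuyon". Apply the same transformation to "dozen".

iugmw

Each letter shifts forward by (position + 5), i.e. 5, 6, 7, … — the shift grows by one for each successive letter.
Applying it to dozen: d+5=i, o+6=u, z+7=g, e+8=m, n+9=w.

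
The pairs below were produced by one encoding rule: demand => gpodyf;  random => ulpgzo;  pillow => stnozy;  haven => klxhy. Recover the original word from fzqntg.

cookie

Shifts by position in demand: pos 0: d→g (+3), pos 1: e→p (+11), pos 2: m→o (+2), pos 3: a→d (+3), pos 4: n→y (+11), pos 5: d→f (+2) — repeating every 3. The shifts repeat in a cycle of length 3: positions 0,1,… shift by +3, +11, +2, then the pattern repeats.
Decoding fzqntg: f−3=c, z−11=o, q−2=o, n−3=k, t−11=i, g−2=e.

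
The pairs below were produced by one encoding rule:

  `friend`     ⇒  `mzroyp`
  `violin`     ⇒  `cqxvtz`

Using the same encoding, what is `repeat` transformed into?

In friend: f→m is +7, r→z is +8, i→r is +9, e→o is +10 — the shift increases by 1 each position. Each letter shifts forward by (position + 7), i.e. 7, 8, 9, … — the shift grows by one for each successive letter.
Applying it to repeat: r+7=y, e+8=m, p+9=y, e+10=o, a+11=l, t+12=f.

ymyolf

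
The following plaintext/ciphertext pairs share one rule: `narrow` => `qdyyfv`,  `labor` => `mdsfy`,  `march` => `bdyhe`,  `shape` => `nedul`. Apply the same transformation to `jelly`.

n(13)→q(16) and a(0)→d(3) fit y≡15x+3 (mod 26); the inverse of 15 mod 26 is 7. Treating letters as 0–25, the rule is x ↦ 15x + 3 (mod 26).
For jelly: j(9)→15·9+3≡8=i; e(4)→15·4+3≡11=l; l(11)→15·11+3≡12=m; l(11)→15·11+3≡12=m; y(24)→15·24+3≡25=z (all mod 26).

ilmmz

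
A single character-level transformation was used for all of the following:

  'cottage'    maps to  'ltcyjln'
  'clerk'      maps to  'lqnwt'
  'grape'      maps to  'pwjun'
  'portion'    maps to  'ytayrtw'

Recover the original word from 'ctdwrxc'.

Shifts by position in cottage: pos 0: c→l (+9), pos 1: o→t (+5), pos 2: t→c (+9), pos 3: t→y (+5) — repeating every 2. The shifts repeat in a cycle of length 2: positions 0,1,… shift by +9, +5, then the pattern repeats.
Undoing it on ctdwrxc: c−9=t, t−5=o, d−9=u, w−5=r, r−9=i, x−5=s, c−9=t.

tourist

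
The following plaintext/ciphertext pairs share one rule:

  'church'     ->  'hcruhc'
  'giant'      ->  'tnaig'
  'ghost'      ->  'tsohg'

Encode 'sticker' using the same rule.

The output letters match the input read backwards: church reversed is hcruhc. The word is simply reversed.
For sticker: reverse → rekcits.

rekcits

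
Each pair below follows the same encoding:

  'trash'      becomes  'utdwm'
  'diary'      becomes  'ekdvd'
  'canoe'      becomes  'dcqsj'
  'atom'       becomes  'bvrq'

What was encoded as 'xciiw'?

In trash: t→u is +1, r→t is +2, a→d is +3, s→w is +4 — the shift increases by 1 each position. Letter i (0-indexed) is shifted by i+1, so successive shifts are 1, 2, 3, ….
Undoing it on xciiw: x−1=w, c−2=a, i−3=f, i−4=e, w−5=r.

wafer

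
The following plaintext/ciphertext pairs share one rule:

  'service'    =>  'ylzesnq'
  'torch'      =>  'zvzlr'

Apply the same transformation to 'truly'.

In service: s→y is +6, e→l is +7, r→z is +8, v→e is +9 — the shift increases by 1 each position. The shift increases by 1 at each position, starting from +6: 6, 7, 8, ….
On truly: t+6=z, r+7=y, u+8=c, l+9=u, y+10=i.

zycui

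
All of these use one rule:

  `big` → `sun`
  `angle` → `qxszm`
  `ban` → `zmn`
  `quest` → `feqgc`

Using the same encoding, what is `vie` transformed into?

quh

The output letters match the input read backwards, each shifted +12: big reversed is gib. The word is reversed, then every letter is shifted forward by 12.
Applying it to vie: reverse → eiv; then shift: e+12=q, i+12=u, v+12=h.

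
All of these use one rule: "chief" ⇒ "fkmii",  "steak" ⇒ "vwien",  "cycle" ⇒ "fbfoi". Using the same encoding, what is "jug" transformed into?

myj

Vowels shift forward by 4 and consonants shift forward by 3.
On jug: j(cons)+3=m, u(vowel)+4=y, g(cons)+3=j.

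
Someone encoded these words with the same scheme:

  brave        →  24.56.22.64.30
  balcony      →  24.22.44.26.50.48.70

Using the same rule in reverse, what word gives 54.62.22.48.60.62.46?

quantum

Each letter becomes 2×(its alphabet position, a=1..z=26) + 20.
Undoing it on 54.62.22.48.60.62.46: 54→(54−20)÷2=17=q, 62→(62−20)÷2=21=u, 22→(22−20)÷2=1=a, 48→(48−20)÷2=14=n, 60→(60−20)÷2=20=t, 62→(62−20)÷2=21=u, 46→(46−20)÷2=13=m.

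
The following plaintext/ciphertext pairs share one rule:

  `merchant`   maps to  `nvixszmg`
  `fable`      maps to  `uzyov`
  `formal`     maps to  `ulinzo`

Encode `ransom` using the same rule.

izmhln

Each pair mirrors across the alphabet (m↔n, e↔v, r↔i): positions sum to 25. Each letter is replaced by its mirror in the alphabet: a↔z, b↔y, c↔x, and so on (the Atbash cipher).
Applying it to ransom: r↔i, a↔z, n↔m, s↔h, o↔l, m↔n.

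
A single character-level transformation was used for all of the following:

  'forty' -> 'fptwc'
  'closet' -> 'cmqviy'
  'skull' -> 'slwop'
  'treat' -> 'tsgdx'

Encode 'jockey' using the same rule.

Letter i (0-indexed) is shifted by i+0, so successive shifts are 0, 1, 2, ….
Applying it to jockey: j+0=j, o+1=p, c+2=e, k+3=n, e+4=i, y+5=d.

jpenid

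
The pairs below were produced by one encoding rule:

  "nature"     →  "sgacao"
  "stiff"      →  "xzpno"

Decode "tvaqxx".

option

In nature: n→s is +5, a→g is +6, t→a is +7, u→c is +8 — the shift increases by 1 each position. Each letter shifts forward by (position + 5), i.e. 5, 6, 7, … — the shift grows by one for each successive letter.
Undoing it on tvaqxx: t−5=o, v−6=p, a−7=t, q−8=i, x−9=o, x−10=n.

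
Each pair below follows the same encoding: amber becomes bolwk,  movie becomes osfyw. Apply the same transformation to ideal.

vkons

The output letters match the input read backwards, each shifted +10: amber reversed is rebma. The word is reversed, then every letter is shifted forward by 10.
Applying it to ideal: reverse → laedi; then shift: l+10=v, a+10=k, e+10=o, d+10=n, i+10=s.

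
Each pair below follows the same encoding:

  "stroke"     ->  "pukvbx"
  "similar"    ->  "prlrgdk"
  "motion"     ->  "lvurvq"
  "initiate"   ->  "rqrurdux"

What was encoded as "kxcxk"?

refer

s(18)→p(15) and t(19)→u(20) fit y≡5x+3 (mod 26); the inverse of 5 mod 26 is 21. This is an affine cipher: with a=0,…,z=25, each position x becomes (5x+3) mod 26.
Undoing it on kxcxk: k(10)→21·(10−3)≡17=r; x(23)→21·(23−3)≡4=e; c(2)→21·(2−3)≡5=f; x(23)→21·(23−3)≡4=e; k(10)→21·(10−3)≡17=r (all mod 26).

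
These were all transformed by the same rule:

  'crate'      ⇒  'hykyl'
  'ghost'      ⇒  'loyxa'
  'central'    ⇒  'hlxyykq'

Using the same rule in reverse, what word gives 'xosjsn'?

shield

The shifts repeat in a cycle of length 3: positions 0,1,… shift by +5, +7, +10, then the pattern repeats.
Decoding xosjsn: x−5=s, o−7=h, s−10=i, j−5=e, s−7=l, n−10=d.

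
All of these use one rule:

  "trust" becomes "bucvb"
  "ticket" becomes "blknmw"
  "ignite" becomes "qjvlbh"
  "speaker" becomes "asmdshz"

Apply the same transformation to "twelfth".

Shifts by position in trust: pos 0: t→b (+8), pos 1: r→u (+3), pos 2: u→c (+8), pos 3: s→v (+3) — repeating every 2. The shifts repeat in a cycle of length 2: positions 0,1,… shift by +8, +3, then the pattern repeats.
On twelfth: t+8=b, w+3=z, e+8=m, l+3=o, f+8=n, t+3=w, h+8=p.

bzmonwp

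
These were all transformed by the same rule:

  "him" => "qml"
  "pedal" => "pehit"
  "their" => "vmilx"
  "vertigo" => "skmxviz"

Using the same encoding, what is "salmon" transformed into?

The output letters match the input read backwards, each shifted +4: him reversed is mih. Two steps: reverse the string, then apply a Caesar shift of +4.
For salmon: reverse → nomlas; then shift: n+4=r, o+4=s, m+4=q, l+4=p, a+4=e, s+4=w.

rsqpew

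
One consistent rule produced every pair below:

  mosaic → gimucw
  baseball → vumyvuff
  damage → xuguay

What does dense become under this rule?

Compare letters: m→g is +20, o→i is +20, s→m is +20 — a constant shift. Each letter is shifted forward by 20 in the alphabet (a Caesar shift of +20).
Applying it to dense: d+20=x, e+20=y, n+20=h, s+20=m, e+20=y.

xyhmy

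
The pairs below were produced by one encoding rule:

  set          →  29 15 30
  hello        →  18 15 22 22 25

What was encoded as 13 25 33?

cow

s is letter #19 and maps to 29: an offset of 10. Letters become their 1-based position plus 10 (so a→11, b→12, …).
Undoing it on 13 25 33: 13→(13−10)÷1=3=c, 25→(25−10)÷1=15=o, 33→(33−10)÷1=23=w.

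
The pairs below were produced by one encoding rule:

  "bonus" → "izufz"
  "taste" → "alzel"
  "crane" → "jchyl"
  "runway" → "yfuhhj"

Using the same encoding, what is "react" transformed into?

yphna

Shifts by position in bonus: pos 0: b→i (+7), pos 1: o→z (+11), pos 2: n→u (+7), pos 3: u→f (+11) — repeating every 2. The shifts repeat in a cycle of length 2: positions 0,1,… shift by +7, +11, then the pattern repeats.
For react: r+7=y, e+11=p, a+7=h, c+11=n, t+7=a.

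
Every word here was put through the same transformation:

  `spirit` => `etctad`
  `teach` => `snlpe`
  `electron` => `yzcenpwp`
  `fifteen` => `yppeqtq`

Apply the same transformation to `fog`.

The output letters match the input read backwards, each shifted +11: spirit reversed is tirips. Two steps: reverse the string, then apply a Caesar shift of +11.
For fog: reverse → gof; then shift: g+11=r, o+11=z, f+11=q.

rzq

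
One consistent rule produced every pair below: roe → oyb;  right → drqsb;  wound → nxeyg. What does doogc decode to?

The output letters match the input read backwards, each shifted +10: roe reversed is eor. Two steps: reverse the string, then apply a Caesar shift of +10.
Reversing it on doogc: shift back: d−10=t, o−10=e, o−10=e, g−10=w, c−10=s → teews; then reverse → sweet.

sweet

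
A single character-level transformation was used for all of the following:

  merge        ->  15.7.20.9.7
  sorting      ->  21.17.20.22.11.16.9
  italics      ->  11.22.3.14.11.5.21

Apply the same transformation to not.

16.17.22

m is letter #13 and maps to 15: an offset of 2. Letters become their 1-based position plus 2 (so a→3, b→4, …).
On not: n=14→16, o=15→17, t=20→22.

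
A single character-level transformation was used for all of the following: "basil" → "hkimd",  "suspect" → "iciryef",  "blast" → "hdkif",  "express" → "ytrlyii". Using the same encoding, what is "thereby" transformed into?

b(1)→h(7) and a(0)→k(10) fit y≡23x+10 (mod 26); the inverse of 23 mod 26 is 17. This is an affine cipher: with a=0,…,z=25, each position x becomes (23x+10) mod 26.
On thereby: t(19)→23·19+10≡5=f; h(7)→23·7+10≡15=p; e(4)→23·4+10≡24=y; r(17)→23·17+10≡11=l; e(4)→23·4+10≡24=y; b(1)→23·1+10≡7=h; y(24)→23·24+10≡16=q (all mod 26).

fpylyhq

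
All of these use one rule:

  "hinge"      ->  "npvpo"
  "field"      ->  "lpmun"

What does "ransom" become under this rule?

In hinge: h→n is +6, i→p is +7, n→v is +8, g→p is +9 — the shift increases by 1 each position. Letter i (0-indexed) is shifted by i+6, so successive shifts are 6, 7, 8, ….
For ransom: r+6=x, a+7=h, n+8=v, s+9=b, o+10=y, m+11=x.

xhvbyx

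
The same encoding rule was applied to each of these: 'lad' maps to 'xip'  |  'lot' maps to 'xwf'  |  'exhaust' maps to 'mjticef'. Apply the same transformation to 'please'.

The shift depends on letter class: consonant l→x is +12, but vowel a→i is +8. The rule splits by letter class: vowels +8, consonants +12.
For please: p(cons)+12=b, l(cons)+12=x, e(vowel)+8=m, a(vowel)+8=i, s(cons)+12=e, e(vowel)+8=m.

bxmiem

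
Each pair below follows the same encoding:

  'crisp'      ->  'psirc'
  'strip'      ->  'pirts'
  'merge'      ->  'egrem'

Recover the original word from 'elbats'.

The output letters match the input read backwards: crisp reversed is psirc. The word is simply reversed.
Undoing it on elbats: then reverse → stable.

stable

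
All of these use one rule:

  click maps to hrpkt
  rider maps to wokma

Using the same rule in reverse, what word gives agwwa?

vapor

In click: c→h is +5, l→r is +6, i→p is +7, c→k is +8 — the shift increases by 1 each position. The shift increases by 1 at each position, starting from +5: 5, 6, 7, ….
Undoing it on agwwa: a−5=v, g−6=a, w−7=p, w−8=o, a−9=r.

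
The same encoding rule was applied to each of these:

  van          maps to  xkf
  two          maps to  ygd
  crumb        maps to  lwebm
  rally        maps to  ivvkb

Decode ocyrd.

The output letters match the input read backwards, each shifted +10: van reversed is nav. Read the word backwards and shift each letter +10.
Undoing it on ocyrd: shift back: o−10=e, c−10=s, y−10=o, r−10=h, d−10=t → esoht; then reverse → those.

those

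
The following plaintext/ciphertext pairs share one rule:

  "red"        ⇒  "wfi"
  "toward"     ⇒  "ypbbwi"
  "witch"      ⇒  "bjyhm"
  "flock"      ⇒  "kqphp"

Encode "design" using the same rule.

ifxjls

The shift depends on letter class: consonant r→w is +5, but vowel e→f is +1. The rule splits by letter class: vowels +1, consonants +5.
Applying it to design: d(cons)+5=i, e(vowel)+1=f, s(cons)+5=x, i(vowel)+1=j, g(cons)+5=l, n(cons)+5=s.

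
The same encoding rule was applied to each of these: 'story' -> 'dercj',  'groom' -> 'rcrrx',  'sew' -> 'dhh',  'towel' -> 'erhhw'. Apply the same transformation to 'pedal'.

The rule splits by letter class: vowels +3, consonants +11.
Applying it to pedal: p(cons)+11=a, e(vowel)+3=h, d(cons)+11=o, a(vowel)+3=d, l(cons)+11=w.

ahodw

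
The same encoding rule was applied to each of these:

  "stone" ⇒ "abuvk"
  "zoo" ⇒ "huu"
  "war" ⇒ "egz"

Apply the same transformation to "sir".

The shift depends on letter class: consonant s→a is +8, but vowel o→u is +6. Vowels shift forward by 6 and consonants shift forward by 8.
For sir: s(cons)+8=a, i(vowel)+6=o, r(cons)+8=z.

aoz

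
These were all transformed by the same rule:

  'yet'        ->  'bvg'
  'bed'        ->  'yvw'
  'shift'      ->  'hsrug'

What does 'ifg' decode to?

rut

Each pair mirrors across the alphabet (y↔b, e↔v, t↔g): positions sum to 25. This is the alphabet-reversal cipher (Atbash): a becomes z, b becomes y, etc.
Undoing it on ifg: i↔r, f↔u, g↔t.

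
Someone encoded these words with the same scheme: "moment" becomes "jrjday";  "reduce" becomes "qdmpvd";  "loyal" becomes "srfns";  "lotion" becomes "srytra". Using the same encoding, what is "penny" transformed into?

m(12)→j(9) and o(14)→r(17) fit y≡17x+13 (mod 26); the inverse of 17 mod 26 is 23. Treating letters as 0–25, the rule is x ↦ 17x + 13 (mod 26).
Applying it to penny: p(15)→17·15+13≡8=i; e(4)→17·4+13≡3=d; n(13)→17·13+13≡0=a; n(13)→17·13+13≡0=a; y(24)→17·24+13≡5=f (all mod 26).

idaaf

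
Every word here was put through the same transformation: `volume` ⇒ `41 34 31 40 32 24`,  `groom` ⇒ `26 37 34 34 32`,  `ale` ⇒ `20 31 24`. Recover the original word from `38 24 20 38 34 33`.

season

Letters become their 1-based position plus 19 (so a→20, b→21, …).
Decoding 38 24 20 38 34 33: 38→(38−19)÷1=19=s, 24→(24−19)÷1=5=e, 20→(20−19)÷1=1=a, 38→(38−19)÷1=19=s, 34→(34−19)÷1=15=o, 33→(33−19)÷1=14=n.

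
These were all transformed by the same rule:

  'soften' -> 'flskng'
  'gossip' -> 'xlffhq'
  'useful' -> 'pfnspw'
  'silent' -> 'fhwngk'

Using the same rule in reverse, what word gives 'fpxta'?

sugar

s(18)→f(5) and o(14)→l(11) fit y≡5x+19 (mod 26); the inverse of 5 mod 26 is 21. This is an affine cipher: with a=0,…,z=25, each position x becomes (5x+19) mod 26.
Decoding fpxta: f(5)→21·(5−19)≡18=s; p(15)→21·(15−19)≡20=u; x(23)→21·(23−19)≡6=g; t(19)→21·(19−19)≡0=a; a(0)→21·(0−19)≡17=r (all mod 26).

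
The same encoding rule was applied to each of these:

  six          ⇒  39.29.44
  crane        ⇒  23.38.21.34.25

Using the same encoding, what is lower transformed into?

s is letter #19 and maps to 39: an offset of 20. The number is (letter's place in the alphabet, a=1) + 20.
For lower: l=12→32, o=15→35, w=23→43, e=5→25, r=18→38.

32.35.43.25.38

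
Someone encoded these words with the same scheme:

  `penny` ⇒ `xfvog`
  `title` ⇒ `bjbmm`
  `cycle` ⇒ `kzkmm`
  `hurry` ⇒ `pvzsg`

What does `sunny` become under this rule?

Shifts by position in penny: pos 0: p→x (+8), pos 1: e→f (+1), pos 2: n→v (+8), pos 3: n→o (+1) — repeating every 2. It's a Vigenère-style cipher with numeric key [8,1]: position i shifts by key[i mod 2].
Applying it to sunny: s+8=a, u+1=v, n+8=v, n+1=o, y+8=g.

avvog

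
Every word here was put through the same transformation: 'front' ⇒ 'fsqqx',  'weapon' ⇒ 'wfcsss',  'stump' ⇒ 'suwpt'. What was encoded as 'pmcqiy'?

Each letter shifts forward by its position index (0, 1, 2, …) — the shift grows by one for each successive letter.
Decoding pmcqiy: p−0=p, m−1=l, c−2=a, q−3=n, i−4=e, y−5=t.

planet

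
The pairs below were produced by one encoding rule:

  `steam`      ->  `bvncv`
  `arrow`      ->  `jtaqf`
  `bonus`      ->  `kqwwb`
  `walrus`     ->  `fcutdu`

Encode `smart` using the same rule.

bojtc

Shifts by position in steam: pos 0: s→b (+9), pos 1: t→v (+2), pos 2: e→n (+9), pos 3: a→c (+2) — repeating every 2. The shifts repeat in a cycle of length 2: positions 0,1,… shift by +9, +2, then the pattern repeats.
Applying it to smart: s+9=b, m+2=o, a+9=j, r+2=t, t+9=c.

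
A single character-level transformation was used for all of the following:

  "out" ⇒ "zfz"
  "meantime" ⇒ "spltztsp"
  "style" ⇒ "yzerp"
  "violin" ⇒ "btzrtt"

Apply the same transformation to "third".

The shift depends on letter class: consonant t→z is +6, but vowel o→z is +11. The rule splits by letter class: vowels +11, consonants +6.
On third: t(cons)+6=z, h(cons)+6=n, i(vowel)+11=t, r(cons)+6=x, d(cons)+6=j.

zntxj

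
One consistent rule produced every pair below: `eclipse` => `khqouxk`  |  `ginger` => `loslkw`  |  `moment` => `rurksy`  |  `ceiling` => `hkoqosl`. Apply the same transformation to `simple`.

The shift depends on letter class: consonant c→h is +5, but vowel e→k is +6. Two shifts are in play — +6 for a/e/i/o/u, +5 for every other letter.
Applying it to simple: s(cons)+5=x, i(vowel)+6=o, m(cons)+5=r, p(cons)+5=u, l(cons)+5=q, e(vowel)+6=k.

xoruqk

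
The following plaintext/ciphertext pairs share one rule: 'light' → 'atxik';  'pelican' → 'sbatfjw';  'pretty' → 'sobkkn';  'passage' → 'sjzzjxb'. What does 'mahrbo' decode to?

flower

Each letter's alphabet position (a=0..z=25) is mapped through 11·x+9 mod 26 — an affine cipher.
Reversing it on mahrbo: m(12)→19·(12−9)≡5=f; a(0)→19·(0−9)≡11=l; h(7)→19·(7−9)≡14=o; r(17)→19·(17−9)≡22=w; b(1)→19·(1−9)≡4=e; o(14)→19·(14−9)≡17=r (all mod 26).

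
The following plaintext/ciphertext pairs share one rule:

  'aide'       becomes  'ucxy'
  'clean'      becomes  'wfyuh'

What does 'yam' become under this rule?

Compare letters: a→u is +20, i→c is +20, d→x is +20 — a constant shift. Each letter is shifted forward by 20 in the alphabet (a Caesar shift of +20).
For yam: y+20=s, a+20=u, m+20=g.

sug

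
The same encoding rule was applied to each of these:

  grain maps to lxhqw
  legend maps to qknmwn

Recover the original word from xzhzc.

start

In grain: g→l is +5, r→x is +6, a→h is +7, i→q is +8 — the shift increases by 1 each position. The shift increases by 1 at each position, starting from +5: 5, 6, 7, ….
Decoding xzhzc: x−5=s, z−6=t, h−7=a, z−8=r, c−9=t.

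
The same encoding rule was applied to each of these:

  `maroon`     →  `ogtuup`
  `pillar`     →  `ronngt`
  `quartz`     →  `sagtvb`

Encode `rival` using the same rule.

toxgn

The shift depends on letter class: consonant m→o is +2, but vowel a→g is +6. Vowels shift forward by 6 and consonants shift forward by 2.
Applying it to rival: r(cons)+2=t, i(vowel)+6=o, v(cons)+2=x, a(vowel)+6=g, l(cons)+2=n.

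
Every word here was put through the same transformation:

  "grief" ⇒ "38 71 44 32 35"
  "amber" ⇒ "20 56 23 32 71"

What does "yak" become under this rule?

92 20 50

g(#7)→38 and r(#18)→71: differences scale by 3, so n = 3·pos + 17. With a=1..z=26, the number is 3·pos + 17.
For yak: y=25→92, a=1→20, k=11→50.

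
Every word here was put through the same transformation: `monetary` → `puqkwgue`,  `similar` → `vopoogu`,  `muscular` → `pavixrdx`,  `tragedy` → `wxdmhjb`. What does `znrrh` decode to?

whole

A repeating key of period 2 is used — shifts +3, +6 over and over.
Undoing it on znrrh: z−3=w, n−6=h, r−3=o, r−6=l, h−3=e.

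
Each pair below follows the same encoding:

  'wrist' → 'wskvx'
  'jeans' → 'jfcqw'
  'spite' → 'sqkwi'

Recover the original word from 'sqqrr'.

Letter i (0-indexed) is shifted by i+0, so successive shifts are 0, 1, 2, ….
Decoding sqqrr: s−0=s, q−1=p, q−2=o, r−3=o, r−4=n.

spoon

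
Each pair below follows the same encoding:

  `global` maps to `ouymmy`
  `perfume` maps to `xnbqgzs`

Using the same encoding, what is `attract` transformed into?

Each letter shifts forward by (position + 8), i.e. 8, 9, 10, … — the shift grows by one for each successive letter.
On attract: a+8=i, t+9=c, t+10=d, r+11=c, a+12=m, c+13=p, t+14=h.

icdcmph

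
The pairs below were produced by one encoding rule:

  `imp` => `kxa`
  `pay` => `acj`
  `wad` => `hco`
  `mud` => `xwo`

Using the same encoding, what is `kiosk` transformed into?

vkqdv

The shift depends on letter class: consonant m→x is +11, but vowel i→k is +2. Vowels shift forward by 2 and consonants shift forward by 11.
Applying it to kiosk: k(cons)+11=v, i(vowel)+2=k, o(vowel)+2=q, s(cons)+11=d, k(cons)+11=v.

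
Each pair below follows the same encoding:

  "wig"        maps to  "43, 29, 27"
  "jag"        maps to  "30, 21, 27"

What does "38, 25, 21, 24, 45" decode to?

ready

w is letter #23 and maps to 43: an offset of 20. Each letter is replaced by its alphabet position (a=1..z=26) + 20.
Reversing it on 38, 25, 21, 24, 45: 38→(38−20)÷1=18=r, 25→(25−20)÷1=5=e, 21→(21−20)÷1=1=a, 24→(24−20)÷1=4=d, 45→(45−20)÷1=25=y.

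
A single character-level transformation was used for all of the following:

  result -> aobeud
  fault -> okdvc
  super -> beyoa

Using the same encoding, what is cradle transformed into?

lbjnuo

Shifts by position in result: pos 0: r→a (+9), pos 1: e→o (+10), pos 2: s→b (+9), pos 3: u→e (+10) — repeating every 2. A repeating key of period 2 is used — shifts +9, +10 over and over.
Applying it to cradle: c+9=l, r+10=b, a+9=j, d+10=n, l+9=u, e+10=o.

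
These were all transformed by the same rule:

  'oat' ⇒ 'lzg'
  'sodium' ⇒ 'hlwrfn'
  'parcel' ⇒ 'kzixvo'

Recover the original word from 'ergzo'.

vital

This is the alphabet-reversal cipher (Atbash): a becomes z, b becomes y, etc.
Decoding ergzo: e↔v, r↔i, g↔t, z↔a, o↔l.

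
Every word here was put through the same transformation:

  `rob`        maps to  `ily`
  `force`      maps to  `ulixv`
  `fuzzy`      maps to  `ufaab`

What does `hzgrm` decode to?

Each pair mirrors across the alphabet (r↔i, o↔l, b↔y): positions sum to 25. Each letter is replaced by its mirror in the alphabet: a↔z, b↔y, c↔x, and so on (the Atbash cipher).
Decoding hzgrm: h↔s, z↔a, g↔t, r↔i, m↔n.

satin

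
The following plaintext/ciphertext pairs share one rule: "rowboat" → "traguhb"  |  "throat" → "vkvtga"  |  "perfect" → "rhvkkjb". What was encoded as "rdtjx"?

paper

In rowboat: r→t is +2, o→r is +3, w→a is +4, b→g is +5 — the shift increases by 1 each position. The shift increases by 1 at each position, starting from +2: 2, 3, 4, ….
Reversing it on rdtjx: r−2=p, d−3=a, t−4=p, j−5=e, x−6=r.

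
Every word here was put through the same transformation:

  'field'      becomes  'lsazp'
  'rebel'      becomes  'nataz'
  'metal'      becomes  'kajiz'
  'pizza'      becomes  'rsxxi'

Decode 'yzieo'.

Treating letters as 0–25, the rule is x ↦ 11x + 8 (mod 26).
Decoding yzieo: y(24)→19·(24−8)≡18=s; z(25)→19·(25−8)≡11=l; i(8)→19·(8−8)≡0=a; e(4)→19·(4−8)≡2=c; o(14)→19·(14−8)≡10=k (all mod 26).

slack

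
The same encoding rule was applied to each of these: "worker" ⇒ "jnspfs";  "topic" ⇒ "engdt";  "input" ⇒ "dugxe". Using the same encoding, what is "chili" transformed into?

tkdid

w(22)→j(9) and o(14)→n(13) fit y≡19x+7 (mod 26); the inverse of 19 mod 26 is 11. This is an affine cipher: with a=0,…,z=25, each position x becomes (19x+7) mod 26.
For chili: c(2)→19·2+7≡19=t; h(7)→19·7+7≡10=k; i(8)→19·8+7≡3=d; l(11)→19·11+7≡8=i; i(8)→19·8+7≡3=d (all mod 26).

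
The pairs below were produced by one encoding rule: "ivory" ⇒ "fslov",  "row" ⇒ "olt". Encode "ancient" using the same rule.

xkzfbkq

It's a constant shift of +23 (ROT23).
On ancient: a+23=x, n+23=k, c+23=z, i+23=f, e+23=b, n+23=k, t+23=q.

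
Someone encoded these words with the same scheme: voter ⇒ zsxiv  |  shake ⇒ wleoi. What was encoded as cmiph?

Compare letters: v→z is +4, o→s is +4, t→x is +4 — a constant shift. This is a Caesar cipher with shift 4.
Reversing it on cmiph: c−4=y, m−4=i, i−4=e, p−4=l, h−4=d.

yield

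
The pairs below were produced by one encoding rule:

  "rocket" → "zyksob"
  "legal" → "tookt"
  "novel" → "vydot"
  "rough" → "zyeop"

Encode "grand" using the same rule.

ozkvl

The shift depends on letter class: consonant r→z is +8, but vowel o→y is +10. Vowels shift forward by 10 and consonants shift forward by 8.
Applying it to grand: g(cons)+8=o, r(cons)+8=z, a(vowel)+10=k, n(cons)+8=v, d(cons)+8=l.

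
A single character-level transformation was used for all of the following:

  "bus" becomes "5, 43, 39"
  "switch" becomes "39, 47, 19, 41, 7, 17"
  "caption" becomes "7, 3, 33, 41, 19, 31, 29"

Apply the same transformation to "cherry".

7, 17, 11, 37, 37, 51

b(#2)→5 and u(#21)→43: differences scale by 2, so n = 2·pos + 1. With a=1..z=26, the number is 2·pos + 1.
Applying it to cherry: c=3→7, h=8→17, e=5→11, r=18→37, r=18→37, y=25→51.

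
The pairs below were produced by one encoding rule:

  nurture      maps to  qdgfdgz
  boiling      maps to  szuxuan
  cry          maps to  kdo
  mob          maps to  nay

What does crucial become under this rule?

xmuogdo

The output letters match the input read backwards, each shifted +12: nurture reversed is erutrun. Read the word backwards and shift each letter +12.
On crucial: reverse → laicurc; then shift: l+12=x, a+12=m, i+12=u, c+12=o, u+12=g, r+12=d, c+12=o.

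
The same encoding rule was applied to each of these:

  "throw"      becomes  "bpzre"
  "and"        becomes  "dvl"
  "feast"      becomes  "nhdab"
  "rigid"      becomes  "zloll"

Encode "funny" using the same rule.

The shift depends on letter class: consonant t→b is +8, but vowel o→r is +3. Vowels shift forward by 3 and consonants shift forward by 8.
For funny: f(cons)+8=n, u(vowel)+3=x, n(cons)+8=v, n(cons)+8=v, y(cons)+8=g.

nxvvg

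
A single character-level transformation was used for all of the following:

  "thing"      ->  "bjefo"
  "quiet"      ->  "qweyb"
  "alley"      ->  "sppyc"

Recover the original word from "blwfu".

t(19)→b(1) and h(7)→j(9) fit y≡21x+18 (mod 26); the inverse of 21 mod 26 is 5. Each letter's alphabet position (a=0..z=25) is mapped through 21·x+18 mod 26 — an affine cipher.
Undoing it on blwfu: b(1)→5·(1−18)≡19=t; l(11)→5·(11−18)≡17=r; w(22)→5·(22−18)≡20=u; f(5)→5·(5−18)≡13=n; u(20)→5·(20−18)≡10=k (all mod 26).

trunk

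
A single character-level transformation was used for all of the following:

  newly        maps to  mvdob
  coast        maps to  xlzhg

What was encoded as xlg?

Each pair mirrors across the alphabet (n↔m, e↔v, w↔d): positions sum to 25. Each letter is replaced by its mirror in the alphabet: a↔z, b↔y, c↔x, and so on (the Atbash cipher).
Undoing it on xlg: x↔c, l↔o, g↔t.

cot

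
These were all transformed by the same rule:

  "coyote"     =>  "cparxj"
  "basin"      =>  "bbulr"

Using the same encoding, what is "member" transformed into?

The shift increases by 1 at each position, starting from +0: 0, 1, 2, ….
Applying it to member: m+0=m, e+1=f, m+2=o, b+3=e, e+4=i, r+5=w.

mfoeiw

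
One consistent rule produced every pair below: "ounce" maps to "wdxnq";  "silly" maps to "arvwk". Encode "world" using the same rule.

The shift increases by 1 at each position, starting from +8: 8, 9, 10, ….
For world: w+8=e, o+9=x, r+10=b, l+11=w, d+12=p.

exbwp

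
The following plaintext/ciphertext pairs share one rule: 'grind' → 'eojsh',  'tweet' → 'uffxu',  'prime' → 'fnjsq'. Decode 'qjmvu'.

tulip

The output letters match the input read backwards, each shifted +1: grind reversed is dnirg. Two steps: reverse the string, then apply a Caesar shift of +1.
Reversing it on qjmvu: shift back: q−1=p, j−1=i, m−1=l, v−1=u, u−1=t → pilut; then reverse → tulip.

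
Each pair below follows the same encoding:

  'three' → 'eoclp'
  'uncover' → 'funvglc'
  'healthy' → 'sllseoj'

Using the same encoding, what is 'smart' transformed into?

dtlye

Shifts by position in three: pos 0: t→e (+11), pos 1: h→o (+7), pos 2: r→c (+11), pos 3: e→l (+7) — repeating every 2. A repeating key of period 2 is used — shifts +11, +7 over and over.
On smart: s+11=d, m+7=t, a+11=l, r+7=y, t+11=e.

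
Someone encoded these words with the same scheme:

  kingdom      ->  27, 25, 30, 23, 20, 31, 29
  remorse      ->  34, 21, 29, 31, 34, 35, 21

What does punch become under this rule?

32, 37, 30, 19, 24

Letters become their 1-based position plus 16 (so a→17, b→18, …).
On punch: p=16→32, u=21→37, n=14→30, c=3→19, h=8→24.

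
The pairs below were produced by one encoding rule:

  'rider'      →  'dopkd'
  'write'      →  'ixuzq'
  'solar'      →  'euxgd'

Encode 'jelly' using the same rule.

vkxrk

Shifts by position in rider: pos 0: r→d (+12), pos 1: i→o (+6), pos 2: d→p (+12), pos 3: e→k (+6) — repeating every 2. The shifts repeat in a cycle of length 2: positions 0,1,… shift by +12, +6, then the pattern repeats.
Applying it to jelly: j+12=v, e+6=k, l+12=x, l+6=r, y+12=k.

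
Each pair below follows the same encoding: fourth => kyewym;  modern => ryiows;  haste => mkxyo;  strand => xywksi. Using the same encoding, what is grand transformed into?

lwksi

Vowels shift forward by 10 and consonants shift forward by 5.
On grand: g(cons)+5=l, r(cons)+5=w, a(vowel)+10=k, n(cons)+5=s, d(cons)+5=i.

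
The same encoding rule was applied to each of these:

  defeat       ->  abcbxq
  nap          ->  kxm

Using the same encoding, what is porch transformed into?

This is a Caesar cipher with shift 23.
On porch: p+23=m, o+23=l, r+23=o, c+23=z, h+23=e.

mloze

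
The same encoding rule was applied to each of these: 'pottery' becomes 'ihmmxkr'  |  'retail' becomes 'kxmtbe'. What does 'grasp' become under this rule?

zktli

Compare letters: p→i is +19, o→h is +19, t→m is +19 — a constant shift. Every letter moves 19 places later in the alphabet, wrapping around z→a.
On grasp: g+19=z, r+19=k, a+19=t, s+19=l, p+19=i.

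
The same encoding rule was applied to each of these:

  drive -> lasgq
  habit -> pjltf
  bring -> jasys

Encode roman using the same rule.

In drive: d→l is +8, r→a is +9, i→s is +10, v→g is +11 — the shift increases by 1 each position. The shift increases by 1 at each position, starting from +8: 8, 9, 10, ….
Applying it to roman: r+8=z, o+9=x, m+10=w, a+11=l, n+12=z.

zxwlz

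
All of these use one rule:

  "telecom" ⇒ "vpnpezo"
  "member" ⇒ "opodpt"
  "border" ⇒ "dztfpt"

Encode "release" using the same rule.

tpnplup

Vowels shift forward by 11 and consonants shift forward by 2.
On release: r(cons)+2=t, e(vowel)+11=p, l(cons)+2=n, e(vowel)+11=p, a(vowel)+11=l, s(cons)+2=u, e(vowel)+11=p.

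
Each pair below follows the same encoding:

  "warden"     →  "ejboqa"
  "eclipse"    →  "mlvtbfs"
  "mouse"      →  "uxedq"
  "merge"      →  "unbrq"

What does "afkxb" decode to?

swamp

Each letter shifts forward by (position + 8), i.e. 8, 9, 10, … — the shift grows by one for each successive letter.
Decoding afkxb: a−8=s, f−9=w, k−10=a, x−11=m, b−12=p.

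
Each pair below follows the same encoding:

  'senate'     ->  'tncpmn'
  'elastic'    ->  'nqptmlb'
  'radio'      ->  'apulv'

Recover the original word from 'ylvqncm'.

This is an affine cipher: with a=0,…,z=25, each position x becomes (19x+15) mod 26.
Decoding ylvqncm: y(24)→11·(24−15)≡21=v; l(11)→11·(11−15)≡8=i; v(21)→11·(21−15)≡14=o; q(16)→11·(16−15)≡11=l; n(13)→11·(13−15)≡4=e; c(2)→11·(2−15)≡13=n; m(12)→11·(12−15)≡19=t (all mod 26).

violent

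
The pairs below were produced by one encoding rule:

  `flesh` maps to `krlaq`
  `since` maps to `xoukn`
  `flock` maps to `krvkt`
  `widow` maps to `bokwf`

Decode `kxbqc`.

In flesh: f→k is +5, l→r is +6, e→l is +7, s→a is +8 — the shift increases by 1 each position. Letter i (0-indexed) is shifted by i+5, so successive shifts are 5, 6, 7, ….
Undoing it on kxbqc: k−5=f, x−6=r, b−7=u, q−8=i, c−9=t.

fruit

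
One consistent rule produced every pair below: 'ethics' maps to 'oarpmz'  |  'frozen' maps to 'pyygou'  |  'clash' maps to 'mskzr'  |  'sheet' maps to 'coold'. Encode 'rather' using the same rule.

Shifts by position in ethics: pos 0: e→o (+10), pos 1: t→a (+7), pos 2: h→r (+10), pos 3: i→p (+7) — repeating every 2. It's a Vigenère-style cipher with numeric key [10,7]: position i shifts by key[i mod 2].
For rather: r+10=b, a+7=h, t+10=d, h+7=o, e+10=o, r+7=y.

bhdooy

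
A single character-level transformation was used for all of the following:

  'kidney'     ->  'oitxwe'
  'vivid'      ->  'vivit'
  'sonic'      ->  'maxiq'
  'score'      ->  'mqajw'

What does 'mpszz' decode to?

stuff

k(10)→o(14) and i(8)→i(8) fit y≡3x+10 (mod 26); the inverse of 3 mod 26 is 9. This is an affine cipher: with a=0,…,z=25, each position x becomes (3x+10) mod 26.
Reversing it on mpszz: m(12)→9·(12−10)≡18=s; p(15)→9·(15−10)≡19=t; s(18)→9·(18−10)≡20=u; z(25)→9·(25−10)≡5=f; z(25)→9·(25−10)≡5=f (all mod 26).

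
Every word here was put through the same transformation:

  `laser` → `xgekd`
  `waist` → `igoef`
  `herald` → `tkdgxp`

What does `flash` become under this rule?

The rule splits by letter class: vowels +6, consonants +12.
Applying it to flash: f(cons)+12=r, l(cons)+12=x, a(vowel)+6=g, s(cons)+12=e, h(cons)+12=t.

rxget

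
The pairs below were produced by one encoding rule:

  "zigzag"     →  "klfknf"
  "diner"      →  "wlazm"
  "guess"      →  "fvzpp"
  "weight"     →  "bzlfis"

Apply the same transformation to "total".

sdsnu

z(25)→k(10) and i(8)→l(11) fit y≡3x+13 (mod 26); the inverse of 3 mod 26 is 9. Treating letters as 0–25, the rule is x ↦ 3x + 13 (mod 26).
Applying it to total: t(19)→3·19+13≡18=s; o(14)→3·14+13≡3=d; t(19)→3·19+13≡18=s; a(0)→3·0+13≡13=n; l(11)→3·11+13≡20=u (all mod 26).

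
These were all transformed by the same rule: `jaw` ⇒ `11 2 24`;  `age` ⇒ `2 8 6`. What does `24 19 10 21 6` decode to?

write

j is letter #10 and maps to 11: an offset of 1. The number is (letter's place in the alphabet, a=1) + 1.
Decoding 24 19 10 21 6: 24→(24−1)÷1=23=w, 19→(19−1)÷1=18=r, 10→(10−1)÷1=9=i, 21→(21−1)÷1=20=t, 6→(6−1)÷1=5=e.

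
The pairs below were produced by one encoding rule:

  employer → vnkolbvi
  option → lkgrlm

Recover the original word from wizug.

draft

This is the alphabet-reversal cipher (Atbash): a becomes z, b becomes y, etc.
Reversing it on wizug: w↔d, i↔r, z↔a, u↔f, g↔t.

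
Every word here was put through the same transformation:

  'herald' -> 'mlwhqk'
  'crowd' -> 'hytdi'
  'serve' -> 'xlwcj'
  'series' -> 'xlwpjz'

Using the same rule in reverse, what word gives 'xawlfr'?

Shifts by position in herald: pos 0: h→m (+5), pos 1: e→l (+7), pos 2: r→w (+5), pos 3: a→h (+7) — repeating every 2. The shifts repeat in a cycle of length 2: positions 0,1,… shift by +5, +7, then the pattern repeats.
Decoding xawlfr: x−5=s, a−7=t, w−5=r, l−7=e, f−5=a, r−7=k.

streak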